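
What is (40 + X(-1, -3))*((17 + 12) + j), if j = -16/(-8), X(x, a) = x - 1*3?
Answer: 1116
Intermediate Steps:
X(x, a) = -3 + x (X(x, a) = x - 3 = -3 + x)
j = 2 (j = -16*(-1/8) = 2)
(40 + X(-1, -3))*((17 + 12) + j) = (40 + (-3 - 1))*((17 + 12) + 2) = (40 - 4)*(29 + 2) = 36*31 = 1116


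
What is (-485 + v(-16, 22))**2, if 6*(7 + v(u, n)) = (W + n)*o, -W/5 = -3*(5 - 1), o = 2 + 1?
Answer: 203401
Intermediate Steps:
o = 3
W = 60 (W = -(-15)*(5 - 1) = -(-15)*4 = -5*(-12) = 60)
v(u, n) = 23 + n/2 (v(u, n) = -7 + ((60 + n)*3)/6 = -7 + (180 + 3*n)/6 = -7 + (30 + n/2) = 23 + n/2)
(-485 + v(-16, 22))**2 = (-485 + (23 + (1/2)*22))**2 = (-485 + (23 + 11))**2 = (-485 + 34)**2 = (-451)**2 = 203401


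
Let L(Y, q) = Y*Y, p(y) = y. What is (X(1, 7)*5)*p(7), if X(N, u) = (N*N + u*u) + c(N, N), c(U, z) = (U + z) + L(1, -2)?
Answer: 1855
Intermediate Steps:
L(Y, q) = Y**2
c(U, z) = 1 + U + z (c(U, z) = (U + z) + 1**2 = (U + z) + 1 = 1 + U + z)
X(N, u) = 1 + N**2 + u**2 + 2*N (X(N, u) = (N*N + u*u) + (1 + N + N) = (N**2 + u**2) + (1 + 2*N) = 1 + N**2 + u**2 + 2*N)
(X(1, 7)*5)*p(7) = ((1 + 1**2 + 7**2 + 2*1)*5)*7 = ((1 + 1 + 49 + 2)*5)*7 = (53*5)*7 = 265*7 = 1855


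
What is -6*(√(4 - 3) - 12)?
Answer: 66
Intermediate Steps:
-6*(√(4 - 3) - 12) = -6*(√1 - 12) = -6*(1 - 12) = -6*(-11) = 66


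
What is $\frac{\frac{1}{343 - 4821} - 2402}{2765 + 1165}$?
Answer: $- \frac{10756157}{17598540} \approx -0.6112$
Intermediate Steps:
$\frac{\frac{1}{343 - 4821} - 2402}{2765 + 1165} = \frac{\frac{1}{-4478} - 2402}{3930} = \left(- \frac{1}{4478} - 2402\right) \frac{1}{3930} = \left(- \frac{10756157}{4478}\right) \frac{1}{3930} = - \frac{10756157}{17598540}$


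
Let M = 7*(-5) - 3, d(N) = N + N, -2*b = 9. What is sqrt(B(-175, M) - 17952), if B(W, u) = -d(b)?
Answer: I*sqrt(17943) ≈ 133.95*I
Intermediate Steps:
b = -9/2 (b = -1/2*9 = -9/2 ≈ -4.5000)
d(N) = 2*N
M = -38 (M = -35 - 3 = -38)
B(W, u) = 9 (B(W, u) = -2*(-9)/2 = -1*(-9) = 9)
sqrt(B(-175, M) - 17952) = sqrt(9 - 17952) = sqrt(-17943) = I*sqrt(17943)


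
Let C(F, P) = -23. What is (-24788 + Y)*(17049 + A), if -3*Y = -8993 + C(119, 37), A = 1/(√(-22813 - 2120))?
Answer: -371372684 + 65348*I*√24933/74799 ≈ -3.7137e+8 + 137.95*I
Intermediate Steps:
A = -I*√24933/24933 (A = 1/(√(-24933)) = 1/(I*√24933) = -I*√24933/24933 ≈ -0.006333*I)
Y = 9016/3 (Y = -(-8993 - 23)/3 = -⅓*(-9016) = 9016/3 ≈ 3005.3)
(-24788 + Y)*(17049 + A) = (-24788 + 9016/3)*(17049 - I*√24933/24933) = -65348*(17049 - I*√24933/24933)/3 = -371372684 + 65348*I*√24933/74799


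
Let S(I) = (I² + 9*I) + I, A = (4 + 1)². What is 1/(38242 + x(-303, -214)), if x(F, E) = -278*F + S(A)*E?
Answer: -1/64774 ≈ -1.5438e-5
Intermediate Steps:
A = 25 (A = 5² = 25)
S(I) = I² + 10*I
x(F, E) = -278*F + 875*E (x(F, E) = -278*F + (25*(10 + 25))*E = -278*F + (25*35)*E = -278*F + 875*E)
1/(38242 + x(-303, -214)) = 1/(38242 + (-278*(-303) + 875*(-214))) = 1/(38242 + (84234 - 187250)) = 1/(38242 - 103016) = 1/(-64774) = -1/64774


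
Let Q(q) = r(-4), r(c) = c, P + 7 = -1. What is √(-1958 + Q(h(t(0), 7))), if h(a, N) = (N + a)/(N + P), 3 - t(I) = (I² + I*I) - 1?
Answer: 3*I*√218 ≈ 44.294*I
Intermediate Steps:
P = -8 (P = -7 - 1 = -8)
t(I) = 4 - 2*I² (t(I) = 3 - ((I² + I*I) - 1) = 3 - ((I² + I²) - 1) = 3 - (2*I² - 1) = 3 - (-1 + 2*I²) = 3 + (1 - 2*I²) = 4 - 2*I²)
h(a, N) = (N + a)/(-8 + N) (h(a, N) = (N + a)/(N - 8) = (N + a)/(-8 + N))
Q(q) = -4
√(-1958 + Q(h(t(0), 7))) = √(-1958 - 4) = √(-1962) = 3*I*√218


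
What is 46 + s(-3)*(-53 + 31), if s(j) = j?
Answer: 112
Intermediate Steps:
46 + s(-3)*(-53 + 31) = 46 - 3*(-53 + 31) = 46 - 3*(-22) = 46 + 66 = 112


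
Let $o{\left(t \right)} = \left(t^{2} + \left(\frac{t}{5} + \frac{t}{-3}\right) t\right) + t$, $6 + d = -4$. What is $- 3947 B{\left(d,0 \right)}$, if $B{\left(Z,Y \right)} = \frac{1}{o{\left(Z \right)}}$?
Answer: $- \frac{11841}{230} \approx -51.483$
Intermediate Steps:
$d = -10$ ($d = -6 - 4 = -10$)
$o{\left(t \right)} = t + \frac{13 t^{2}}{15}$ ($o{\left(t \right)} = \left(t^{2} + \left(t \frac{1}{5} + t \left(- \frac{1}{3}\right)\right) t\right) + t = \left(t^{2} + \left(\frac{t}{5} - \frac{t}{3}\right) t\right) + t = \left(t^{2} + - \frac{2 t}{15} t\right) + t = \left(t^{2} - \frac{2 t^{2}}{15}\right) + t = \frac{13 t^{2}}{15} + t = t + \frac{13 t^{2}}{15}$)
$B{\left(Z,Y \right)} = \frac{15}{Z \left(15 + 13 Z\right)}$ ($B{\left(Z,Y \right)} = \frac{1}{\frac{1}{15} Z \left(15 + 13 Z\right)} = \frac{15}{Z \left(15 + 13 Z\right)}$)
$- 3947 B{\left(d,0 \right)} = - 3947 \frac{15}{\left(-10\right) \left(15 + 13 \left(-10\right)\right)} = - 3947 \cdot 15 \left(- \frac{1}{10}\right) \frac{1}{15 - 130} = - 3947 \cdot 15 \left(- \frac{1}{10}\right) \frac{1}{-115} = - 3947 \cdot 15 \left(- \frac{1}{10}\right) \left(- \frac{1}{115}\right) = \left(-3947\right) \frac{3}{230} = - \frac{11841}{230}$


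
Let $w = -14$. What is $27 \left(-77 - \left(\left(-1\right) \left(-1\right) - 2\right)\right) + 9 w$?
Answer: $-2178$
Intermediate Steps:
$27 \left(-77 - \left(\left(-1\right) \left(-1\right) - 2\right)\right) + 9 w = 27 \left(-77 - \left(\left(-1\right) \left(-1\right) - 2\right)\right) + 9 \left(-14\right) = 27 \left(-77 - \left(1 - 2\right)\right) - 126 = 27 \left(-77 - -1\right) - 126 = 27 \left(-77 + 1\right) - 126 = 27 \left(-76\right) - 126 = -2052 - 126 = -2178$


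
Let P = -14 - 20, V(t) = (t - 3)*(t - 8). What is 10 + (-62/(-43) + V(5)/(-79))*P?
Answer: -141334/3397 ≈ -41.606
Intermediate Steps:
V(t) = (-8 + t)*(-3 + t) (V(t) = (-3 + t)*(-8 + t) = (-8 + t)*(-3 + t))
P = -34
10 + (-62/(-43) + V(5)/(-79))*P = 10 + (-62/(-43) + (24 + 5² - 11*5)/(-79))*(-34) = 10 + (-62*(-1/43) + (24 + 25 - 55)*(-1/79))*(-34) = 10 + (62/43 - 6*(-1/79))*(-34) = 10 + (62/43 + 6/79)*(-34) = 10 + (5156/3397)*(-34) = 10 - 175304/3397 = -141334/3397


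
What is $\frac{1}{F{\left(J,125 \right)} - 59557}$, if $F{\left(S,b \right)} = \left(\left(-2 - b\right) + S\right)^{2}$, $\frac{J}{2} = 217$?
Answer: $\frac{1}{34692} \approx 2.8825 \cdot 10^{-5}$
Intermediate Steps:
$J = 434$ ($J = 2 \cdot 217 = 434$)
$F{\left(S,b \right)} = \left(-2 + S - b\right)^{2}$
$\frac{1}{F{\left(J,125 \right)} - 59557} = \frac{1}{\left(2 + 125 - 434\right)^{2} - 59557} = \frac{1}{\left(-307\right)^{2} - 59557} = \frac{1}{94249 - 59557} = \frac{1}{34692}$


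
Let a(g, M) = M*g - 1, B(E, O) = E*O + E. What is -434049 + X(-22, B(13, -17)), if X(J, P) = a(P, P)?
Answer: -390786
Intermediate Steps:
B(E, O) = E + E*O
a(g, M) = -1 + M*g
X(J, P) = -1 + P² (X(J, P) = -1 + P*P = -1 + P²)
-434049 + X(-22, B(13, -17)) = -434049 + (-1 + (13*(1 - 17))²) = -434049 + (-1 + (13*(-16))²) = -434049 + (-1 + (-208)²) = -434049 + (-1 + 43264) = -434049 + 43263 = -390786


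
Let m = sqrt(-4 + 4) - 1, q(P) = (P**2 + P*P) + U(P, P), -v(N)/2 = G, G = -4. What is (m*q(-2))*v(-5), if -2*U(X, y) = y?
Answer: -72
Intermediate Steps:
v(N) = 8 (v(N) = -2*(-4) = 8)
U(X, y) = -y/2
q(P) = 2*P**2 - P/2 (q(P) = (P**2 + P*P) - P/2 = (P**2 + P**2) - P/2 = 2*P**2 - P/2)
m = -1 (m = sqrt(0) - 1 = 0 - 1 = -1)
(m*q(-2))*v(-5) = -(-2)*(-1 + 4*(-2))/2*8 = -(-2)*(-1 - 8)/2*8 = -(-2)*(-9)/2*8 = -1*9*8 = -9*8 = -72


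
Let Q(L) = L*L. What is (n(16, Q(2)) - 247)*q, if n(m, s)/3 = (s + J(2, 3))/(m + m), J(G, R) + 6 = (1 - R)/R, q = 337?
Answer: -333293/4 ≈ -83323.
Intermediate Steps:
J(G, R) = -6 + (1 - R)/R
Q(L) = L**2
n(m, s) = 3*(-20/3 + s)/(2*m) (n(m, s) = 3*((s + (-7 + 1/3))/(m + m)) = 3*((s + (-7 + 1/3))/((2*m))) = 3*((s - 20/3)*(1/(2*m))) = 3*((-20/3 + s)*(1/(2*m))) = 3*((-20/3 + s)/(2*m)) = 3*(-20/3 + s)/(2*m))
(n(16, Q(2)) - 247)*q = ((1/2)*(-20 + 3*2**2)/16 - 247)*337 = ((1/2)*(1/16)*(-20 + 3*4) - 247)*337 = ((1/2)*(1/16)*(-20 + 12) - 247)*337 = ((1/2)*(1/16)*(-8) - 247)*337 = (-1/4 - 247)*337 = -989/4*337 = -333293/4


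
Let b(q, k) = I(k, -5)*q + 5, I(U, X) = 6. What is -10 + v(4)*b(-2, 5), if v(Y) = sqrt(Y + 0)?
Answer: -24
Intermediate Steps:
v(Y) = sqrt(Y)
b(q, k) = 5 + 6*q (b(q, k) = 6*q + 5 = 5 + 6*q)
-10 + v(4)*b(-2, 5) = -10 + sqrt(4)*(5 + 6*(-2)) = -10 + 2*(5 - 12) = -10 + 2*(-7) = -10 - 14 = -24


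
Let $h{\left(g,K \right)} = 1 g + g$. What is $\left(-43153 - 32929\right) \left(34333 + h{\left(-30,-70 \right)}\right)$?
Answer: $-2607558386$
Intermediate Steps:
$h{\left(g,K \right)} = 2 g$ ($h{\left(g,K \right)} = g + g = 2 g$)
$\left(-43153 - 32929\right) \left(34333 + h{\left(-30,-70 \right)}\right) = \left(-43153 - 32929\right) \left(34333 + 2 \left(-30\right)\right) = - 76082 \left(34333 - 60\right) = \left(-76082\right) 34273 = -2607558386$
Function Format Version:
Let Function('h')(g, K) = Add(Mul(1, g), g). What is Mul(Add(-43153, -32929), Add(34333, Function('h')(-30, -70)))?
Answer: -2607558386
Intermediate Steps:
Function('h')(g, K) = Mul(2, g) (Function('h')(g, K) = Add(g, g) = Mul(2, g))
Mul(Add(-43153, -32929), Add(34333, Function('h')(-30, -70))) = Mul(Add(-43153, -32929), Add(34333, Mul(2, -30))) = Mul(-76082, Add(34333, -60)) = Mul(-76082, 34273) = -2607558386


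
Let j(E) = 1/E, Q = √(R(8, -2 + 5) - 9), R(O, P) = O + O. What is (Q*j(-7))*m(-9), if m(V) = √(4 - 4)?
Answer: 0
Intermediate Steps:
R(O, P) = 2*O
Q = √7 (Q = √(2*8 - 9) = √(16 - 9) = √7 ≈ 2.6458)
j(E) = 1/E
m(V) = 0 (m(V) = √0 = 0)
(Q*j(-7))*m(-9) = (√7/(-7))*0 = (√7*(-⅐))*0 = -√7/7*0 = 0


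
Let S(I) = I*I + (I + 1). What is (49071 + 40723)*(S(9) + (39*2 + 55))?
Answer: 20113856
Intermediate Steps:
S(I) = 1 + I + I² (S(I) = I² + (1 + I) = 1 + I + I²)
(49071 + 40723)*(S(9) + (39*2 + 55)) = (49071 + 40723)*((1 + 9 + 9²) + (39*2 + 55)) = 89794*((1 + 9 + 81) + (78 + 55)) = 89794*(91 + 133) = 89794*224 = 20113856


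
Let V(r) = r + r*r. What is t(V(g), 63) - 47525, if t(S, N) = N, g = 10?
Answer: -47462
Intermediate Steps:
V(r) = r + r**2
t(V(g), 63) - 47525 = 63 - 47525 = -47462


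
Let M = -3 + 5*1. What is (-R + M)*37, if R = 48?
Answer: -1702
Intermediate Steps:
M = 2 (M = -3 + 5 = 2)
(-R + M)*37 = (-1*48 + 2)*37 = (-48 + 2)*37 = -46*37 = -1702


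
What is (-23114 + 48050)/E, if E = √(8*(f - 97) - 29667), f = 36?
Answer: -24936*I*√30155/30155 ≈ -143.6*I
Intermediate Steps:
E = I*√30155 (E = √(8*(36 - 97) - 29667) = √(8*(-61) - 29667) = √(-488 - 29667) = √(-30155) = I*√30155 ≈ 173.65*I)
(-23114 + 48050)/E = (-23114 + 48050)/((I*√30155)) = 24936*(-I*√30155/30155) = -24936*I*√30155/30155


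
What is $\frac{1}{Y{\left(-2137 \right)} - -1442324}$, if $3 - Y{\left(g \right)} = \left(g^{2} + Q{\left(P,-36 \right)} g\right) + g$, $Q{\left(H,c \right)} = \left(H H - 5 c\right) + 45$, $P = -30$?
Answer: $- \frac{1}{718180} \approx -1.3924 \cdot 10^{-6}$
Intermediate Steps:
$Q{\left(H,c \right)} = 45 + H^{2} - 5 c$ ($Q{\left(H,c \right)} = \left(H^{2} - 5 c\right) + 45 = 45 + H^{2} - 5 c$)
$Y{\left(g \right)} = 3 - g^{2} - 1126 g$ ($Y{\left(g \right)} = 3 - \left(\left(g^{2} + \left(45 + \left(-30\right)^{2} - -180\right) g\right) + g\right) = 3 - \left(\left(g^{2} + \left(45 + 900 + 180\right) g\right) + g\right) = 3 - \left(\left(g^{2} + 1125 g\right) + g\right) = 3 - \left(g^{2} + 1126 g\right) = 3 - g^{2} - 1126 g$)
$\frac{1}{Y{\left(-2137 \right)} - -1442324} = \frac{1}{\left(3 - \left(-2137\right)^{2} - -2406262\right) - -1442324} = \frac{1}{\left(3 - 4566769 + 2406262\right) + \left(-672890 + 2115214\right)} = \frac{1}{\left(3 - 4566769 + 2406262\right) + 1442324} = \frac{1}{-2160504 + 1442324} = \frac{1}{-718180} = - \frac{1}{718180}$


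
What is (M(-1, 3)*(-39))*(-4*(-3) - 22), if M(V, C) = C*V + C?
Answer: 0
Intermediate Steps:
M(V, C) = C + C*V
(M(-1, 3)*(-39))*(-4*(-3) - 22) = ((3*(1 - 1))*(-39))*(-4*(-3) - 22) = ((3*0)*(-39))*(12 - 22) = (0*(-39))*(-10) = 0*(-10) = 0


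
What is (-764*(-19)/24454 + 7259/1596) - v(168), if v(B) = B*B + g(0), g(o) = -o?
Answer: -78667291121/2787756 ≈ -28219.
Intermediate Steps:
v(B) = B**2 (v(B) = B*B - 1*0 = B**2 + 0 = B**2)
(-764*(-19)/24454 + 7259/1596) - v(168) = (-764*(-19)/24454 + 7259/1596) - 1*168**2 = (14516*(1/24454) + 7259*(1/1596)) - 1*28224 = (7258/12227 + 1037/228) - 28224 = 14334223/2787756 - 28224 = -78667291121/2787756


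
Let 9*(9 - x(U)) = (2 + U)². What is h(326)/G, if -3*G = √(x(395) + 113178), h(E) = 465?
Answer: -4185*√861074/861074 ≈ -4.5100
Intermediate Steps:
x(U) = 9 - (2 + U)²/9
G = -√861074/9 (G = -√((9 - (2 + 395)²/9) + 113178)/3 = -√((9 - ⅑*397²) + 113178)/3 = -√((9 - ⅑*157609) + 113178)/3 = -√((9 - 157609/9) + 113178)/3 = -√(-157528/9 + 113178)/3 = -√861074/9 ≈ -103.10)
h(326)/G = 465/((-√861074/9)) = 465*(-9*√861074/861074) = -4185*√861074/861074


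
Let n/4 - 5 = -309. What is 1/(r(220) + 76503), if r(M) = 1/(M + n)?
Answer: 996/76196987 ≈ 1.3071e-5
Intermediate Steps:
n = -1216 (n = 20 + 4*(-309) = 20 - 1236 = -1216)
r(M) = 1/(-1216 + M) (r(M) = 1/(M - 1216) = 1/(-1216 + M))
1/(r(220) + 76503) = 1/(1/(-1216 + 220) + 76503) = 1/(1/(-996) + 76503) = 1/(-1/996 + 76503) = 1/(76196987/996) = 996/76196987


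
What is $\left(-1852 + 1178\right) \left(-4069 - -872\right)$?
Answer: $2154778$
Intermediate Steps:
$\left(-1852 + 1178\right) \left(-4069 - -872\right) = - 674 \left(-4069 + \left(-1388 + 2260\right)\right) = - 674 \left(-4069 + 872\right) = \left(-674\right) \left(-3197\right) = 2154778$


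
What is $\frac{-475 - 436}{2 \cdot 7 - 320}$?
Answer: $\frac{911}{306} \approx 2.9771$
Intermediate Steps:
$\frac{-475 - 436}{2 \cdot 7 - 320} = - \frac{911}{14 - 320} = - \frac{911}{-306} = \left(-911\right) \left(- \frac{1}{306}\right) = \frac{911}{306}$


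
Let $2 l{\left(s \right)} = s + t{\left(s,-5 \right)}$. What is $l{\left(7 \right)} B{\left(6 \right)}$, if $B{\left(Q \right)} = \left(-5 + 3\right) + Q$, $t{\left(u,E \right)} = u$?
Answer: $28$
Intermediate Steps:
$l{\left(s \right)} = s$ ($l{\left(s \right)} = \frac{s + s}{2} = \frac{2 s}{2} = s$)
$B{\left(Q \right)} = -2 + Q$
$l{\left(7 \right)} B{\left(6 \right)} = 7 \left(-2 + 6\right) = 7 \cdot 4 = 28$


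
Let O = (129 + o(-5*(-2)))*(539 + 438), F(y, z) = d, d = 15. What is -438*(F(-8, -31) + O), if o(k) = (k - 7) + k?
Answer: -60772062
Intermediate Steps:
F(y, z) = 15
o(k) = -7 + 2*k (o(k) = (-7 + k) + k = -7 + 2*k)
O = 138734 (O = (129 + (-7 + 2*(-5*(-2))))*(539 + 438) = (129 + (-7 + 2*10))*977 = (129 + (-7 + 20))*977 = (129 + 13)*977 = 142*977 = 138734)
-438*(F(-8, -31) + O) = -438*(15 + 138734) = -438*138749 = -60772062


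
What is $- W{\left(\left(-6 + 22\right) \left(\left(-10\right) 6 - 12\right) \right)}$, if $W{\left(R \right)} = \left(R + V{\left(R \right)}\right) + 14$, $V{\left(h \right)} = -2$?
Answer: $1140$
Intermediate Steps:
$W{\left(R \right)} = 12 + R$ ($W{\left(R \right)} = \left(R - 2\right) + 14 = \left(-2 + R\right) + 14 = 12 + R$)
$- W{\left(\left(-6 + 22\right) \left(\left(-10\right) 6 - 12\right) \right)} = - (12 + \left(-6 + 22\right) \left(\left(-10\right) 6 - 12\right)) = - (12 + 16 \left(-60 - 12\right)) = - (12 + 16 \left(-72\right)) = - (12 - 1152) = \left(-1\right) \left(-1140\right) = 1140$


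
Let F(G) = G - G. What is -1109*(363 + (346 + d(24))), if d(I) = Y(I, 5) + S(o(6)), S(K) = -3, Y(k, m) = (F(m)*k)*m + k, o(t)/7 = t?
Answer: -809570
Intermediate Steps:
F(G) = 0
o(t) = 7*t
Y(k, m) = k (Y(k, m) = (0*k)*m + k = 0*m + k = 0 + k = k)
d(I) = -3 + I (d(I) = I - 3 = -3 + I)
-1109*(363 + (346 + d(24))) = -1109*(363 + (346 + (-3 + 24))) = -1109*(363 + (346 + 21)) = -1109*(363 + 367) = -1109*730 = -809570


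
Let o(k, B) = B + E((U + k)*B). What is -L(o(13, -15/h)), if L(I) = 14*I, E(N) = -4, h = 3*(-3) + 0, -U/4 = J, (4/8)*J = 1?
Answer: 98/3 ≈ 32.667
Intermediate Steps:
J = 2 (J = 2*1 = 2)
U = -8 (U = -4*2 = -8)
h = -9 (h = -9 + 0 = -9)
o(k, B) = -4 + B (o(k, B) = B - 4 = -4 + B)
-L(o(13, -15/h)) = -14*(-4 - 15/(-9)) = -14*(-4 - 15*(-⅑)) = -14*(-4 + 5/3) = -14*(-7)/3 = -1*(-98/3) = 98/3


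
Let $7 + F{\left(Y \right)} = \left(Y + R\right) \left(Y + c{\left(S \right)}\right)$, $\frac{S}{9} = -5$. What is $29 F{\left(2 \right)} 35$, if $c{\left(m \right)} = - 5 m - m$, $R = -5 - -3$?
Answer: $-7105$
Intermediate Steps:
$S = -45$ ($S = 9 \left(-5\right) = -45$)
$R = -2$ ($R = -5 + 3 = -2$)
$c{\left(m \right)} = - 6 m$
$F{\left(Y \right)} = -7 + \left(-2 + Y\right) \left(270 + Y\right)$ ($F{\left(Y \right)} = -7 + \left(Y - 2\right) \left(Y - -270\right) = -7 + \left(-2 + Y\right) \left(Y + 270\right) = -7 + \left(-2 + Y\right) \left(270 + Y\right)$)
$29 F{\left(2 \right)} 35 = 29 \left(-547 + 2^{2} + 268 \cdot 2\right) 35 = 29 \left(-547 + 4 + 536\right) 35 = 29 \left(-7\right) 35 = \left(-203\right) 35 = -7105$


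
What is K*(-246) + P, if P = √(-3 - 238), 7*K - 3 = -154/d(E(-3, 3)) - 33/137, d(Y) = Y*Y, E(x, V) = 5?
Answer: 409344/3425 + I*√241 ≈ 119.52 + 15.524*I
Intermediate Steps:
d(Y) = Y²
K = -1664/3425 (K = 3/7 + (-154/(5²) - 33/137)/7 = 3/7 + (-154/25 - 33*1/137)/7 = 3/7 + (-154*1/25 - 33/137)/7 = 3/7 + (-154/25 - 33/137)/7 = 3/7 + (⅐)*(-21923/3425) = 3/7 - 21923/23975 = -1664/3425 ≈ -0.48584)
P = I*√241 (P = √(-241) = I*√241 ≈ 15.524*I)
K*(-246) + P = -1664/3425*(-246) + I*√241 = 409344/3425 + I*√241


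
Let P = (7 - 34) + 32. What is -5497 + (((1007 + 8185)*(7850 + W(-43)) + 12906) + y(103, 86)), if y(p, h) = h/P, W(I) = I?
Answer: 358846851/5 ≈ 7.1769e+7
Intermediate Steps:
P = 5 (P = -27 + 32 = 5)
y(p, h) = h/5
-5497 + (((1007 + 8185)*(7850 + W(-43)) + 12906) + y(103, 86)) = -5497 + (((1007 + 8185)*(7850 - 43) + 12906) + (⅕)*86) = -5497 + ((9192*7807 + 12906) + 86/5) = -5497 + ((71761944 + 12906) + 86/5) = -5497 + (71774850 + 86/5) = -5497 + 358874336/5 = 358846851/5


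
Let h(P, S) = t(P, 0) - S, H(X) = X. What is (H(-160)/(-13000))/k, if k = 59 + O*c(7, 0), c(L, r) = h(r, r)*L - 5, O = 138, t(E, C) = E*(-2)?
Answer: -4/205075 ≈ -1.9505e-5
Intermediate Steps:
t(E, C) = -2*E
h(P, S) = -S - 2*P (h(P, S) = -2*P - S = -S - 2*P)
c(L, r) = -5 - 3*L*r (c(L, r) = (-r - 2*r)*L - 5 = (-3*r)*L - 5 = -3*L*r - 5 = -5 - 3*L*r)
k = -631 (k = 59 + 138*(-5 - 3*7*0) = 59 + 138*(-5 + 0) = 59 + 138*(-5) = 59 - 690 = -631)
(H(-160)/(-13000))/k = -160/(-13000)/(-631) = -160*(-1/13000)*(-1/631) = (4/325)*(-1/631) = -4/205075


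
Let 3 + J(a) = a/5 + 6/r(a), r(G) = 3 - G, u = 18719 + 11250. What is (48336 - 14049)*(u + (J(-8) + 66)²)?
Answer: 318756495258/275 ≈ 1.1591e+9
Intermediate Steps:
u = 29969
J(a) = -3 + 6/(3 - a) + a/5 (J(a) = -3 + (a/5 + 6/(3 - a)) = -3 + (6/(3 - a) + a/5) = -3 + 6/(3 - a) + a/5)
(48336 - 14049)*(u + (J(-8) + 66)²) = (48336 - 14049)*(29969 + ((-30 + (-15 - 8)*(-3 - 8))/(5*(-3 - 8)) + 66)²) = 34287*(29969 + ((⅕)*(-30 - 23*(-11))/(-11) + 66)²) = 34287*(29969 + ((⅕)*(-1/11)*(-30 + 253) + 66)²) = 34287*(29969 + ((⅕)*(-1/11)*223 + 66)²) = 34287*(29969 + (-223/55 + 66)²) = 34287*(29969 + (3407/55)²) = 34287*(29969 + 11607649/3025) = 34287*(102263874/3025) = 318756495258/275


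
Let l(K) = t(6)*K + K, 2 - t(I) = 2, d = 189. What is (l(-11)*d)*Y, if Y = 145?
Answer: -301455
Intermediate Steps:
t(I) = 0 (t(I) = 2 - 1*2 = 2 - 2 = 0)
l(K) = K (l(K) = 0*K + K = 0 + K = K)
(l(-11)*d)*Y = -11*189*145 = -2079*145 = -301455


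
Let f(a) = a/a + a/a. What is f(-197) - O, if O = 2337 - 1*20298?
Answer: 17963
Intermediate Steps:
O = -17961 (O = 2337 - 20298 = -17961)
f(a) = 2 (f(a) = 1 + 1 = 2)
f(-197) - O = 2 - 1*(-17961) = 2 + 17961 = 17963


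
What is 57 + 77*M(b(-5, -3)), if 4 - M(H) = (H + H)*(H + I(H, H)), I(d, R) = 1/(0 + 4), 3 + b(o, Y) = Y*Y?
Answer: -5410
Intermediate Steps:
b(o, Y) = -3 + Y² (b(o, Y) = -3 + Y*Y = -3 + Y²)
I(d, R) = ¼ (I(d, R) = 1/4 = ¼)
M(H) = 4 - 2*H*(¼ + H) (M(H) = 4 - (H + H)*(H + ¼) = 4 - 2*H*(¼ + H))
57 + 77*M(b(-5, -3)) = 57 + 77*(4 - 2*(-3 + (-3)²)² - (-3 + (-3)²)/2) = 57 + 77*(4 - 2*(-3 + 9)² - (-3 + 9)/2) = 57 + 77*(4 - 2*6² - ½*6) = 57 + 77*(4 - 2*36 - 3) = 57 + 77*(4 - 72 - 3) = 57 + 77*(-71) = 57 - 5467 = -5410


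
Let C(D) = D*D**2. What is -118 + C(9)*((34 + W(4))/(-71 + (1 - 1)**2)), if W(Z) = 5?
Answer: -36809/71 ≈ -518.44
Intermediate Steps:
C(D) = D**3
-118 + C(9)*((34 + W(4))/(-71 + (1 - 1)**2)) = -118 + 9**3*((34 + 5)/(-71 + (1 - 1)**2)) = -118 + 729*(39/(-71 + 0**2)) = -118 + 729*(39/(-71 + 0)) = -118 + 729*(39/(-71)) = -118 + 729*(39*(-1/71)) = -118 + 729*(-39/71) = -118 - 28431/71 = -36809/71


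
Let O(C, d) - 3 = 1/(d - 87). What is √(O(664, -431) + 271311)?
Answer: √72800057218/518 ≈ 520.88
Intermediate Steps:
O(C, d) = 3 + 1/(-87 + d) (O(C, d) = 3 + 1/(d - 87) = 3 + 1/(-87 + d))
√(O(664, -431) + 271311) = √((-260 + 3*(-431))/(-87 - 431) + 271311) = √((-260 - 1293)/(-518) + 271311) = √(-1/518*(-1553) + 271311) = √(1553/518 + 271311) = √(140540651/518) = √72800057218/518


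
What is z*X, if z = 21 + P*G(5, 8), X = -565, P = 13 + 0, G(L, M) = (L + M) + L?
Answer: -144075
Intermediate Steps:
G(L, M) = M + 2*L
P = 13
z = 255 (z = 21 + 13*(8 + 2*5) = 21 + 13*(8 + 10) = 21 + 13*18 = 21 + 234 = 255)
z*X = 255*(-565) = -144075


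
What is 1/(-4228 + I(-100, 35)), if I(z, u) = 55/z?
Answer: -20/84571 ≈ -0.00023649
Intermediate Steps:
1/(-4228 + I(-100, 35)) = 1/(-4228 + 55/(-100)) = 1/(-4228 + 55*(-1/100)) = 1/(-4228 - 11/20) = 1/(-84571/20) = -20/84571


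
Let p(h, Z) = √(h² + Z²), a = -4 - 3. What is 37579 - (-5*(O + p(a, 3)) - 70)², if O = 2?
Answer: 29729 - 800*√58 ≈ 23636.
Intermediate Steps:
a = -7
p(h, Z) = √(Z² + h²)
37579 - (-5*(O + p(a, 3)) - 70)² = 37579 - (-5*(2 + √(3² + (-7)²)) - 70)² = 37579 - (-5*(2 + √(9 + 49)) - 70)² = 37579 - (-5*(2 + √58) - 70)² = 37579 - ((-10 - 5*√58) - 70)² = 37579 - (-80 - 5*√58)²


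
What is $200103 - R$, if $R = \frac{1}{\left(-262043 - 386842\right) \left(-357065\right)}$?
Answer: $\frac{46362688999620074}{231694122525} \approx 2.001 \cdot 10^{5}$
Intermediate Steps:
$R = \frac{1}{231694122525}$ ($R = \frac{1}{-648885} \left(- \frac{1}{357065}\right) = \left(- \frac{1}{648885}\right) \left(- \frac{1}{357065}\right) = \frac{1}{231694122525} \approx 4.316 \cdot 10^{-12}$)
$200103 - R = 200103 - \frac{1}{231694122525} = \frac{46362688999620074}{231694122525}$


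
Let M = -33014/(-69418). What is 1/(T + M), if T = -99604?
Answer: -34709/3457138729 ≈ -1.0040e-5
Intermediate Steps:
M = 16507/34709 (M = -33014*(-1/69418) = 16507/34709 ≈ 0.47558)
1/(T + M) = 1/(-99604 + 16507/34709) = 1/(-3457138729/34709) = -34709/3457138729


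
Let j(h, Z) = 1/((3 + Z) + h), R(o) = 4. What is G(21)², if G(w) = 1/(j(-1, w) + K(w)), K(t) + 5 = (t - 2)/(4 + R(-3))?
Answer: 33856/225625 ≈ 0.15005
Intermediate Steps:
K(t) = -21/4 + t/8 (K(t) = -5 + (t - 2)/(4 + 4) = -5 + (-2 + t)/8 = -5 + (-2 + t)*(⅛) = -5 + (-¼ + t/8) = -21/4 + t/8)
j(h, Z) = 1/(3 + Z + h)
G(w) = 1/(-21/4 + 1/(2 + w) + w/8) (G(w) = 1/(1/(3 + w - 1) + (-21/4 + w/8)) = 1/(1/(2 + w) + (-21/4 + w/8)) = 1/(-21/4 + 1/(2 + w) + w/8))
G(21)² = (8*(2 + 21)/(8 + (-42 + 21)*(2 + 21)))² = (8*23/(8 - 21*23))² = (8*23/(8 - 483))² = (8*23/(-475))² = (8*(-1/475)*23)² = (-184/475)² = 33856/225625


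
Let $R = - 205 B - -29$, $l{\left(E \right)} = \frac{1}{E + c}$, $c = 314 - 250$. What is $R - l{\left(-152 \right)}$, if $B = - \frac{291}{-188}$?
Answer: $- \frac{1192419}{4136} \approx -288.3$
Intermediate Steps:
$c = 64$ ($c = 314 - 250 = 64$)
$B = \frac{291}{188}$ ($B = \left(-291\right) \left(- \frac{1}{188}\right) = \frac{291}{188} \approx 1.5479$)
$l{\left(E \right)} = \frac{1}{64 + E}$ ($l{\left(E \right)} = \frac{1}{E + 64} = \frac{1}{64 + E}$)
$R = - \frac{54203}{188}$ ($R = \left(-205\right) \frac{291}{188} - -29 = - \frac{59655}{188} + \left(36 - 7\right) = - \frac{59655}{188} + 29 = - \frac{54203}{188} \approx -288.31$)
$R - l{\left(-152 \right)} = - \frac{54203}{188} - \frac{1}{64 - 152} = - \frac{54203}{188} - \frac{1}{-88} = - \frac{54203}{188} - - \frac{1}{88} = - \frac{54203}{188} + \frac{1}{88} = - \frac{1192419}{4136}$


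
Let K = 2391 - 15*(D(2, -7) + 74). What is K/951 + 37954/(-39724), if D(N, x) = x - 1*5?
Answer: 3657085/6296254 ≈ 0.58084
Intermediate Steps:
D(N, x) = -5 + x (D(N, x) = x - 5 = -5 + x)
K = 1461 (K = 2391 - 15*((-5 - 7) + 74) = 2391 - 15*(-12 + 74) = 2391 - 15*62 = 2391 - 930 = 1461)
K/951 + 37954/(-39724) = 1461/951 + 37954/(-39724) = 1461*(1/951) + 37954*(-1/39724) = 487/317 - 18977/19862 = 3657085/6296254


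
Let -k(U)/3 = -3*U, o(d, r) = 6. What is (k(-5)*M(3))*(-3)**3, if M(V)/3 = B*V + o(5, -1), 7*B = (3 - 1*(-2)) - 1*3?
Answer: 174960/7 ≈ 24994.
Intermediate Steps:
B = 2/7 (B = ((3 - 1*(-2)) - 1*3)/7 = ((3 + 2) - 3)/7 = (5 - 3)/7 = (1/7)*2 = 2/7 ≈ 0.28571)
k(U) = 9*U (k(U) = -(-9)*U = 9*U)
M(V) = 18 + 6*V/7 (M(V) = 3*(2*V/7 + 6) = 3*(6 + 2*V/7) = 18 + 6*V/7)
(k(-5)*M(3))*(-3)**3 = ((9*(-5))*(18 + (6/7)*3))*(-3)**3 = -45*(18 + 18/7)*(-27) = -45*144/7*(-27) = -6480/7*(-27) = 174960/7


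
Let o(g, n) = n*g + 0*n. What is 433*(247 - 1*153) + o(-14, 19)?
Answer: 40436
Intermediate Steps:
o(g, n) = g*n (o(g, n) = g*n + 0 = g*n)
433*(247 - 1*153) + o(-14, 19) = 433*(247 - 1*153) - 14*19 = 433*(247 - 153) - 266 = 433*94 - 266 = 40702 - 266 = 40436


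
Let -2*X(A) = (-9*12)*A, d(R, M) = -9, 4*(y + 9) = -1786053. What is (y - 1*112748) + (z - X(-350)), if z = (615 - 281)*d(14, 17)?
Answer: -2173505/4 ≈ -5.4338e+5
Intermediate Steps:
y = -1786089/4 (y = -9 + (¼)*(-1786053) = -9 - 1786053/4 = -1786089/4 ≈ -4.4652e+5)
z = -3006 (z = (615 - 281)*(-9) = 334*(-9) = -3006)
X(A) = 54*A (X(A) = -(-9*12)*A/2 = -(-54)*A = 54*A)
(y - 1*112748) + (z - X(-350)) = (-1786089/4 - 1*112748) + (-3006 - 54*(-350)) = (-1786089/4 - 112748) + (-3006 - 1*(-18900)) = -2237081/4 + (-3006 + 18900) = -2237081/4 + 15894 = -2173505/4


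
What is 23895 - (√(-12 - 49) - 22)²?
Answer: 23472 + 44*I*√61 ≈ 23472.0 + 343.65*I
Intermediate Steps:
23895 - (√(-12 - 49) - 22)² = 23895 - (√(-61) - 22)² = 23895 - (I*√61 - 22)² = 23895 - (-22 + I*√61)²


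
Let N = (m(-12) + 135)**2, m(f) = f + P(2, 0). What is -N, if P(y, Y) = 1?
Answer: -15376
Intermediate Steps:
m(f) = 1 + f (m(f) = f + 1 = 1 + f)
N = 15376 (N = ((1 - 12) + 135)**2 = (-11 + 135)**2 = 124**2 = 15376)
-N = -1*15376 = -15376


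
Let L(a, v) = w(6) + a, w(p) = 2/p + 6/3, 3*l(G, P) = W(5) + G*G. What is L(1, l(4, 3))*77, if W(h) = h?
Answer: 770/3 ≈ 256.67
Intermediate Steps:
l(G, P) = 5/3 + G²/3 (l(G, P) = (5 + G*G)/3 = (5 + G²)/3 = 5/3 + G²/3)
w(p) = 2 + 2/p (w(p) = 2/p + 6*(⅓) = 2/p + 2 = 2 + 2/p)
L(a, v) = 7/3 + a (L(a, v) = (2 + 2/6) + a = (2 + 2*(⅙)) + a = (2 + ⅓) + a = 7/3 + a)
L(1, l(4, 3))*77 = (7/3 + 1)*77 = (10/3)*77 = 770/3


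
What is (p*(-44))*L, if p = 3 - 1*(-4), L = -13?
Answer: 4004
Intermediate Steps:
p = 7 (p = 3 + 4 = 7)
(p*(-44))*L = (7*(-44))*(-13) = -308*(-13) = 4004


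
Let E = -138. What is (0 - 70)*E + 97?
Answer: 9757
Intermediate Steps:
(0 - 70)*E + 97 = (0 - 70)*(-138) + 97 = -70*(-138) + 97 = 9660 + 97 = 9757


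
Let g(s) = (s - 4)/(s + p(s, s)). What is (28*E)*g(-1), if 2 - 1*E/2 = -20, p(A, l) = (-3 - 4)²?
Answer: -385/3 ≈ -128.33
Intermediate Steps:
p(A, l) = 49 (p(A, l) = (-7)² = 49)
E = 44 (E = 4 - 2*(-20) = 4 + 40 = 44)
g(s) = (-4 + s)/(49 + s) (g(s) = (s - 4)/(s + 49) = (-4 + s)/(49 + s))
(28*E)*g(-1) = (28*44)*((-4 - 1)/(49 - 1)) = 1232*(-5/48) = -385/3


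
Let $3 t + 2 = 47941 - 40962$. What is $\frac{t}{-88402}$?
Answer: $- \frac{6977}{265206} \approx -0.026308$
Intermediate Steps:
$t = \frac{6977}{3}$ ($t = - \frac{2}{3} + \frac{47941 - 40962}{3} = - \frac{2}{3} + \frac{1}{3} \cdot 6979 = - \frac{2}{3} + \frac{6979}{3} = \frac{6977}{3} \approx 2325.7$)
$\frac{t}{-88402} = \frac{6977}{3 \left(-88402\right)} = \frac{6977}{3} \left(- \frac{1}{88402}\right) = - \frac{6977}{265206}$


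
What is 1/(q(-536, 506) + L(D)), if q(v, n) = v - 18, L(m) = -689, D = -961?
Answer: -1/1243 ≈ -0.00080451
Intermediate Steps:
q(v, n) = -18 + v
1/(q(-536, 506) + L(D)) = 1/((-18 - 536) - 689) = 1/(-554 - 689) = 1/(-1243) = -1/1243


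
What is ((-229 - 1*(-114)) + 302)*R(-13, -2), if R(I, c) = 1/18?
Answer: 187/18 ≈ 10.389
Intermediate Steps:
R(I, c) = 1/18
((-229 - 1*(-114)) + 302)*R(-13, -2) = ((-229 - 1*(-114)) + 302)*(1/18) = ((-229 + 114) + 302)*(1/18) = (-115 + 302)*(1/18) = 187*(1/18) = 187/18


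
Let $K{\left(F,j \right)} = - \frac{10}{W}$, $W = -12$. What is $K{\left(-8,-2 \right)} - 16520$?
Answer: $- \frac{99115}{6} \approx -16519.0$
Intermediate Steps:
$K{\left(F,j \right)} = \frac{5}{6}$ ($K{\left(F,j \right)} = - \frac{10}{-12} = \left(-10\right) \left(- \frac{1}{12}\right) = \frac{5}{6}$)
$K{\left(-8,-2 \right)} - 16520 = \frac{5}{6} - 16520 = - \frac{99115}{6}$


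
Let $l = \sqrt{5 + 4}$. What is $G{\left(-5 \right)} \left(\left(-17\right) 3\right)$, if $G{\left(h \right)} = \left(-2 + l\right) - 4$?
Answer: $153$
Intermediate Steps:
$l = 3$ ($l = \sqrt{9} = 3$)
$G{\left(h \right)} = -3$ ($G{\left(h \right)} = \left(-2 + 3\right) - 4 = 1 - 4 = -3$)
$G{\left(-5 \right)} \left(\left(-17\right) 3\right) = - 3 \left(\left(-17\right) 3\right) = \left(-3\right) \left(-51\right) = 153$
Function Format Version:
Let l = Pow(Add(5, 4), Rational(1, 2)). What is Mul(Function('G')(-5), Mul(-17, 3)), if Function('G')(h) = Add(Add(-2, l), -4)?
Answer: 153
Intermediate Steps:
l = 3 (l = Pow(9, Rational(1, 2)) = 3)
Function('G')(h) = -3 (Function('G')(h) = Add(Add(-2, 3), -4) = Add(1, -4) = -3)
Mul(Function('G')(-5), Mul(-17, 3)) = Mul(-3, Mul(-17, 3)) = Mul(-3, -51) = 153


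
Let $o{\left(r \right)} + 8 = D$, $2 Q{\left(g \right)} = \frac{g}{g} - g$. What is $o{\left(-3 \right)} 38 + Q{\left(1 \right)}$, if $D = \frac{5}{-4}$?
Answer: $- \frac{703}{2} \approx -351.5$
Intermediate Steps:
$D = - \frac{5}{4}$ ($D = 5 \left(- \frac{1}{4}\right) = - \frac{5}{4} \approx -1.25$)
$Q{\left(g \right)} = \frac{1}{2} - \frac{g}{2}$ ($Q{\left(g \right)} = \frac{\frac{g}{g} - g}{2} = \frac{1 - g}{2} = \frac{1}{2} - \frac{g}{2}$)
$o{\left(r \right)} = - \frac{37}{4}$ ($o{\left(r \right)} = -8 - \frac{5}{4} = - \frac{37}{4}$)
$o{\left(-3 \right)} 38 + Q{\left(1 \right)} = \left(- \frac{37}{4}\right) 38 + \left(\frac{1}{2} - \frac{1}{2}\right) = - \frac{703}{2} + \left(\frac{1}{2} - \frac{1}{2}\right) = - \frac{703}{2} + 0 = - \frac{703}{2}$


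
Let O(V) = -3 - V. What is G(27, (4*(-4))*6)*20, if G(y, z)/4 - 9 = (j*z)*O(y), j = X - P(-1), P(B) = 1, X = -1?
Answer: -460080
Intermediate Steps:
j = -2 (j = -1 - 1*1 = -1 - 1 = -2)
G(y, z) = 36 - 8*z*(-3 - y) (G(y, z) = 36 + 4*((-2*z)*(-3 - y)) = 36 + 4*(-2*z*(-3 - y)) = 36 - 8*z*(-3 - y))
G(27, (4*(-4))*6)*20 = (36 + 8*((4*(-4))*6)*(3 + 27))*20 = (36 + 8*(-16*6)*30)*20 = (36 + 8*(-96)*30)*20 = (36 - 23040)*20 = -23004*20 = -460080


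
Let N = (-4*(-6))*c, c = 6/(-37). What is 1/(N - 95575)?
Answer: -37/3536419 ≈ -1.0463e-5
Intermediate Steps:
c = -6/37 (c = 6*(-1/37) = -6/37 ≈ -0.16216)
N = -144/37 (N = -4*(-6)*(-6/37) = 24*(-6/37) = -144/37 ≈ -3.8919)
1/(N - 95575) = 1/(-144/37 - 95575) = 1/(-3536419/37) = -37/3536419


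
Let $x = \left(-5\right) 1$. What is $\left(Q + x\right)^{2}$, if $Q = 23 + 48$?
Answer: $4356$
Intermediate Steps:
$Q = 71$
$x = -5$
$\left(Q + x\right)^{2} = \left(71 - 5\right)^{2} = 66^{2} = 4356$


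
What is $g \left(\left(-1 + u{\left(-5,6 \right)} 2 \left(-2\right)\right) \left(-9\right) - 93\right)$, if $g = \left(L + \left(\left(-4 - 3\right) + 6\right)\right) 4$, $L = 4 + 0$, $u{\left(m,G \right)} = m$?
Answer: $-3168$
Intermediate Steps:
$L = 4$
$g = 12$ ($g = \left(4 + \left(\left(-4 - 3\right) + 6\right)\right) 4 = \left(4 + \left(-7 + 6\right)\right) 4 = \left(4 - 1\right) 4 = 3 \cdot 4 = 12$)
$g \left(\left(-1 + u{\left(-5,6 \right)} 2 \left(-2\right)\right) \left(-9\right) - 93\right) = 12 \left(\left(-1 + \left(-5\right) 2 \left(-2\right)\right) \left(-9\right) - 93\right) = 12 \left(\left(-1 - -20\right) \left(-9\right) - 93\right) = 12 \left(\left(-1 + 20\right) \left(-9\right) - 93\right) = 12 \left(19 \left(-9\right) - 93\right) = 12 \left(-171 - 93\right) = 12 \left(-264\right) = -3168$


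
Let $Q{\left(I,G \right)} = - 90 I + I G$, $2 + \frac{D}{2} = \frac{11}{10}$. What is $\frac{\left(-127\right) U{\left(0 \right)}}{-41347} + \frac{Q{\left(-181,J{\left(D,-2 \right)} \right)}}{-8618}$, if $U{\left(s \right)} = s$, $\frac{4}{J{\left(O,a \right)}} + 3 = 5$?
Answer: $- \frac{7964}{4309} \approx -1.8482$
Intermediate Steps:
$D = - \frac{9}{5}$ ($D = -4 + 2 \cdot \frac{11}{10} = -4 + \frac{11}{5} = - \frac{9}{5} \approx -1.8$)
$J{\left(O,a \right)} = 2$ ($J{\left(O,a \right)} = \frac{4}{-3 + 5} = \frac{4}{2} = 4 \cdot \frac{1}{2} = 2$)
$Q{\left(I,G \right)} = - 90 I + G I$
$\frac{\left(-127\right) U{\left(0 \right)}}{-41347} + \frac{Q{\left(-181,J{\left(D,-2 \right)} \right)}}{-8618} = \frac{\left(-127\right) 0}{-41347} + \frac{\left(-181\right) \left(-90 + 2\right)}{-8618} = 0 \left(- \frac{1}{41347}\right) + \left(-181\right) \left(-88\right) \left(- \frac{1}{8618}\right) = 0 + 15928 \left(- \frac{1}{8618}\right) = 0 - \frac{7964}{4309} = - \frac{7964}{4309}$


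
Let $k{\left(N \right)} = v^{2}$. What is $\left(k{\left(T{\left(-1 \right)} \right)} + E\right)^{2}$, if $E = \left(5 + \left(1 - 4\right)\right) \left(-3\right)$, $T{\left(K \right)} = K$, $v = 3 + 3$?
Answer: $900$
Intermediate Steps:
$v = 6$
$k{\left(N \right)} = 36$ ($k{\left(N \right)} = 6^{2} = 36$)
$E = -6$ ($E = \left(5 + \left(1 - 4\right)\right) \left(-3\right) = \left(5 - 3\right) \left(-3\right) = 2 \left(-3\right) = -6$)
$\left(k{\left(T{\left(-1 \right)} \right)} + E\right)^{2} = \left(36 - 6\right)^{2} = 30^{2} = 900$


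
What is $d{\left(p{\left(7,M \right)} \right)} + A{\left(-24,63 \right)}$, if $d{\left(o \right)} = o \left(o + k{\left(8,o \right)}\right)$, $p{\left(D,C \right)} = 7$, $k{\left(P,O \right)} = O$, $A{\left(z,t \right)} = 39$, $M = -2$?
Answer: $137$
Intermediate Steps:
$d{\left(o \right)} = 2 o^{2}$ ($d{\left(o \right)} = o \left(o + o\right) = o 2 o = 2 o^{2}$)
$d{\left(p{\left(7,M \right)} \right)} + A{\left(-24,63 \right)} = 2 \cdot 7^{2} + 39 = 2 \cdot 49 + 39 = 98 + 39 = 137$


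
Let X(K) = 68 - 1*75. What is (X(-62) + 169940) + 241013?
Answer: 410946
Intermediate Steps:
X(K) = -7 (X(K) = 68 - 75 = -7)
(X(-62) + 169940) + 241013 = (-7 + 169940) + 241013 = 169933 + 241013 = 410946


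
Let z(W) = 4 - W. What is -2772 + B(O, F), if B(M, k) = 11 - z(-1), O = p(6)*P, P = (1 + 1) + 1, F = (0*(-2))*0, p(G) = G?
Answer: -2766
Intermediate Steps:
F = 0 (F = 0*0 = 0)
P = 3 (P = 2 + 1 = 3)
O = 18 (O = 6*3 = 18)
B(M, k) = 6 (B(M, k) = 11 - (4 - 1*(-1)) = 11 - (4 + 1) = 11 - 1*5 = 11 - 5 = 6)
-2772 + B(O, F) = -2772 + 6 = -2766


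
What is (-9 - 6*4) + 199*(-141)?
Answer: -28092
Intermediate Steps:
(-9 - 6*4) + 199*(-141) = (-9 - 24) - 28059 = -33 - 28059 = -28092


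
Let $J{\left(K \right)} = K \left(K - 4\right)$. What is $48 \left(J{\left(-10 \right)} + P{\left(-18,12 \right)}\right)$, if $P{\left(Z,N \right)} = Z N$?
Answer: $-3648$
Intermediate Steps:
$P{\left(Z,N \right)} = N Z$
$J{\left(K \right)} = K \left(-4 + K\right)$
$48 \left(J{\left(-10 \right)} + P{\left(-18,12 \right)}\right) = 48 \left(- 10 \left(-4 - 10\right) + 12 \left(-18\right)\right) = 48 \left(\left(-10\right) \left(-14\right) - 216\right) = 48 \left(140 - 216\right) = 48 \left(-76\right) = -3648$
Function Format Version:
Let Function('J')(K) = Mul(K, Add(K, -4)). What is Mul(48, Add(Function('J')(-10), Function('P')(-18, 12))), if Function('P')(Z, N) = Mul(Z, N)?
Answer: -3648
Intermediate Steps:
Function('P')(Z, N) = Mul(N, Z)
Function('J')(K) = Mul(K, Add(-4, K))
Mul(48, Add(Function('J')(-10), Function('P')(-18, 12))) = Mul(48, Add(Mul(-10, Add(-4, -10)), Mul(12, -18))) = Mul(48, Add(Mul(-10, -14), -216)) = Mul(48, Add(140, -216)) = Mul(48, -76) = -3648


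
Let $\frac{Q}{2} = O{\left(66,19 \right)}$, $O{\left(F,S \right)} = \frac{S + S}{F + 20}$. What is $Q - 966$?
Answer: $- \frac{41500}{43} \approx -965.12$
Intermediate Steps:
$O{\left(F,S \right)} = \frac{2 S}{20 + F}$
$Q = \frac{38}{43}$ ($Q = 2 \cdot 2 \cdot 19 \frac{1}{20 + 66} = 2 \cdot 2 \cdot 19 \cdot \frac{1}{86} = 2 \cdot \frac{19}{43} = \frac{38}{43} \approx 0.88372$)
$Q - 966 = \frac{38}{43} - 966 = - \frac{41500}{43}$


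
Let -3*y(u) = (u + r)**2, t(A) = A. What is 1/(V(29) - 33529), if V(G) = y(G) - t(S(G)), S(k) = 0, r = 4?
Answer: -1/33892 ≈ -2.9505e-5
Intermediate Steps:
y(u) = -(4 + u)**2/3 (y(u) = -(u + 4)**2/3 = -(4 + u)**2/3)
V(G) = -(4 + G)**2/3 (V(G) = -(4 + G)**2/3 - 1*0 = -(4 + G)**2/3 + 0 = -(4 + G)**2/3)
1/(V(29) - 33529) = 1/(-(4 + 29)**2/3 - 33529) = 1/(-1/3*33**2 - 33529) = 1/(-1/3*1089 - 33529) = 1/(-363 - 33529) = 1/(-33892) = -1/33892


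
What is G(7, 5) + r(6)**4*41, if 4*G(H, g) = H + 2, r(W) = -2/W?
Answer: 893/324 ≈ 2.7562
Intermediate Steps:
G(H, g) = 1/2 + H/4 (G(H, g) = (H + 2)/4 = (2 + H)/4 = 1/2 + H/4)
G(7, 5) + r(6)**4*41 = (1/2 + (1/4)*7) + (-2/6)**4*41 = (1/2 + 7/4) + (-2*1/6)**4*41 = 9/4 + (-1/3)**4*41 = 9/4 + (1/81)*41 = 9/4 + 41/81 = 893/324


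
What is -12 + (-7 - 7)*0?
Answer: -12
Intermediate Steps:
-12 + (-7 - 7)*0 = -12 - 14*0 = -12 + 0 = -12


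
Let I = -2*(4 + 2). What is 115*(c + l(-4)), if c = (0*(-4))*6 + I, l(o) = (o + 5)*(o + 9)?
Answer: -805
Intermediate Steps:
l(o) = (5 + o)*(9 + o)
I = -12 (I = -2*6 = -12)
c = -12 (c = (0*(-4))*6 - 12 = 0*6 - 12 = 0 - 12 = -12)
115*(c + l(-4)) = 115*(-12 + (45 + (-4)**2 + 14*(-4))) = 115*(-12 + (45 + 16 - 56)) = 115*(-12 + 5) = 115*(-7) = -805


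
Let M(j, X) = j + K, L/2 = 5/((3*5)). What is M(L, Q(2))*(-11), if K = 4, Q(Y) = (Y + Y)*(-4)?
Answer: -154/3 ≈ -51.333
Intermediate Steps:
Q(Y) = -8*Y (Q(Y) = (2*Y)*(-4) = -8*Y)
L = 2/3 (L = 2*(5/((3*5))) = 2*(5/15) = 2*(5*(1/15)) = 2*(1/3) = 2/3 ≈ 0.66667)
M(j, X) = 4 + j (M(j, X) = j + 4 = 4 + j)
M(L, Q(2))*(-11) = (4 + 2/3)*(-11) = (14/3)*(-11) = -154/3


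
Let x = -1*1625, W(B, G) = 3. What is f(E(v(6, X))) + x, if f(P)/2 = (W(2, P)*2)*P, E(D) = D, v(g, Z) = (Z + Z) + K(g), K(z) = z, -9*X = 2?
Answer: -4675/3 ≈ -1558.3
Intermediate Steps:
X = -2/9 (X = -⅑*2 = -2/9 ≈ -0.22222)
v(g, Z) = g + 2*Z (v(g, Z) = (Z + Z) + g = 2*Z + g = g + 2*Z)
x = -1625
f(P) = 12*P (f(P) = 2*((3*2)*P) = 2*(6*P) = 12*P)
f(E(v(6, X))) + x = 12*(6 + 2*(-2/9)) - 1625 = 12*(6 - 4/9) - 1625 = 12*(50/9) - 1625 = 200/3 - 1625 = -4675/3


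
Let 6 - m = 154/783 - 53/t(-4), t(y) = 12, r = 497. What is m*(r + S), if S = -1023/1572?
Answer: 8325124783/1641168 ≈ 5072.7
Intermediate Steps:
m = 32009/3132 (m = 6 - (154/783 - 53/12) = 6 - 1*(-13217/3132) = 6 + 13217/3132 = 32009/3132 ≈ 10.220)
S = -341/524 (S = -1023*1/1572 = -341/524 ≈ -0.65076)
m*(r + S) = 32009*(497 - 341/524)/3132 = (32009/3132)*(260087/524) = 8325124783/1641168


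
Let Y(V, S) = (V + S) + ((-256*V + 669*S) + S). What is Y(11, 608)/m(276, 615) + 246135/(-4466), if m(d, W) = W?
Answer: 1658084933/2746590 ≈ 603.69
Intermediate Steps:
Y(V, S) = -255*V + 671*S (Y(V, S) = (S + V) + (-256*V + 670*S) = -255*V + 671*S)
Y(11, 608)/m(276, 615) + 246135/(-4466) = (-255*11 + 671*608)/615 + 246135/(-4466) = (-2805 + 407968)*(1/615) + 246135*(-1/4466) = 405163*(1/615) - 246135/4466 = 405163/615 - 246135/4466 = 1658084933/2746590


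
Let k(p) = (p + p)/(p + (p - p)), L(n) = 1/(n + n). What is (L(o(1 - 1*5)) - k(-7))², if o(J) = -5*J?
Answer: 6241/1600 ≈ 3.9006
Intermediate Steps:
L(n) = 1/(2*n)
k(p) = 2 (k(p) = (2*p)/(p + 0) = (2*p)/p = 2)
(L(o(1 - 1*5)) - k(-7))² = (1/(2*((-5*(1 - 1*5)))) - 1*2)² = (1/(2*((-5*(1 - 5)))) - 2)² = (1/(2*((-5*(-4)))) - 2)² = ((½)/20 - 2)² = ((½)*(1/20) - 2)² = (1/40 - 2)² = (-79/40)² = 6241/1600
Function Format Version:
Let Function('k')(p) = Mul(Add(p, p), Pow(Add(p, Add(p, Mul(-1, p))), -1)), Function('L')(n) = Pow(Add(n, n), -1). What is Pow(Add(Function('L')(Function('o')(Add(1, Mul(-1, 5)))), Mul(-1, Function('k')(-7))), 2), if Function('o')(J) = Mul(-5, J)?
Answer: Rational(6241, 1600) ≈ 3.9006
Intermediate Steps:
Function('L')(n) = Mul(Rational(1, 2), Pow(n, -1)) (Function('L')(n) = Pow(Mul(2, n), -1) = Mul(Rational(1, 2), Pow(n, -1)))
Function('k')(p) = 2 (Function('k')(p) = Mul(Mul(2, p), Pow(Add(p, 0), -1)) = Mul(Mul(2, p), Pow(p, -1)) = 2)
Pow(Add(Function('L')(Function('o')(Add(1, Mul(-1, 5)))), Mul(-1, Function('k')(-7))), 2) = Pow(Add(Mul(Rational(1, 2), Pow(Mul(-5, Add(1, Mul(-1, 5))), -1)), Mul(-1, 2)), 2) = Pow(Add(Mul(Rational(1, 2), Pow(Mul(-5, Add(1, -5)), -1)), -2), 2) = Pow(Add(Mul(Rational(1, 2), Pow(Mul(-5, -4), -1)), -2), 2) = Pow(Add(Mul(Rational(1, 2), Pow(20, -1)), -2), 2) = Pow(Add(Mul(Rational(1, 2), Rational(1, 20)), -2), 2) = Pow(Add(Rational(1, 40), -2), 2) = Pow(Rational(-79, 40), 2) = Rational(6241, 1600)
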